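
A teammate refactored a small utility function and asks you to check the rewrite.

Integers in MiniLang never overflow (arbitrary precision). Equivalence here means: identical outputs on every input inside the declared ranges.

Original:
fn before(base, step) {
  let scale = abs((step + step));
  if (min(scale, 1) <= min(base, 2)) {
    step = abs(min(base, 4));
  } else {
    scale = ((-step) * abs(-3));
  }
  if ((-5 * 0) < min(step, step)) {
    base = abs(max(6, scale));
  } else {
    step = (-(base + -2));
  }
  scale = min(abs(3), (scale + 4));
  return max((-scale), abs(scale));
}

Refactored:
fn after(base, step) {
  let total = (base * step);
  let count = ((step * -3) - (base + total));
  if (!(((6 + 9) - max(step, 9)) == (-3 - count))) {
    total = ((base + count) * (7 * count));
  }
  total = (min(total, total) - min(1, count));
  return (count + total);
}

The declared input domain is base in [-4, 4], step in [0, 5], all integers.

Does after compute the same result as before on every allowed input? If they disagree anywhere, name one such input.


Input base=-4, step=1: 1 from before versus 39 from after.
verdict: not equivalent; witness: base=-4, step=1


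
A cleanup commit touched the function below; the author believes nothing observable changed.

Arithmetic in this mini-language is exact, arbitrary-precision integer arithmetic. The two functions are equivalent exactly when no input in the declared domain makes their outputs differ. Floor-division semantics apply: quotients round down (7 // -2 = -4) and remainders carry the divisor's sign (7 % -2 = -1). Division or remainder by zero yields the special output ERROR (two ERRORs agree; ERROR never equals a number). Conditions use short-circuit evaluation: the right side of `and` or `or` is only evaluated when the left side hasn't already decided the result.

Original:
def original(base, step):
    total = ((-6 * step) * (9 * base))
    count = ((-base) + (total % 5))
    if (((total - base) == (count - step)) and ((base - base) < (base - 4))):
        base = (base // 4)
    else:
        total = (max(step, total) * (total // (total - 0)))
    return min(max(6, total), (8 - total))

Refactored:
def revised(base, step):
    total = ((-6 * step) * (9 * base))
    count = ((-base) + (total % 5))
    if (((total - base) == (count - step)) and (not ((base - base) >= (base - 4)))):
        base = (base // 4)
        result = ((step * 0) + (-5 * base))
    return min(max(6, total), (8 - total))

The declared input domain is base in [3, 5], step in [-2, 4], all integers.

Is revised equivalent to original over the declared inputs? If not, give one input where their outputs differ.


There is a counterexample at base=3, step=0: ERROR on one side, 6 on the other.
original: total=0, then count=-3, then (((total - base) == (count - step)) and ((base - base) < (base - 4))) is false, then a zero divisor aborts: ERROR
revised: total=0, then count=-3, then (((total - base) == (count - step)) and (not ((base - base) >= (base - 4)))) is false, then returns 6
verdict: not equivalent; witness: base=3, step=0


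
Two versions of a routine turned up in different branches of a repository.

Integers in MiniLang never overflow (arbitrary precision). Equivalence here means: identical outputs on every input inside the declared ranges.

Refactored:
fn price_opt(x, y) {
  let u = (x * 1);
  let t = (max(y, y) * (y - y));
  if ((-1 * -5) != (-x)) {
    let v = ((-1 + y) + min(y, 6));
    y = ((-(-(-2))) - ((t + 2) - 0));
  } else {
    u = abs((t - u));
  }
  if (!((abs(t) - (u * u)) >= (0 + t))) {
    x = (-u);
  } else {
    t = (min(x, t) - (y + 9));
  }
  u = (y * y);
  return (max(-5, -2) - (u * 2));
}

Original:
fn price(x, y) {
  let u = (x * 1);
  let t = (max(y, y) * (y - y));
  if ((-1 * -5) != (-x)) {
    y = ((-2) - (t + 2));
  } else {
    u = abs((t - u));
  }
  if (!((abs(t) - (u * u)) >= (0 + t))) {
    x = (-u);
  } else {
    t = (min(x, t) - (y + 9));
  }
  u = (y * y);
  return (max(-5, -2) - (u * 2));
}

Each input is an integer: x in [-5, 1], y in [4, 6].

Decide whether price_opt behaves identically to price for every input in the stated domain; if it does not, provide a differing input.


Changes here: arithmetic usage differs, plus statement counts differ, plus min/max/abs usage differs, plus local variable names differ, plus constant usage differs; the full 21-point sweep finds no disagreement.
verdict: equivalent


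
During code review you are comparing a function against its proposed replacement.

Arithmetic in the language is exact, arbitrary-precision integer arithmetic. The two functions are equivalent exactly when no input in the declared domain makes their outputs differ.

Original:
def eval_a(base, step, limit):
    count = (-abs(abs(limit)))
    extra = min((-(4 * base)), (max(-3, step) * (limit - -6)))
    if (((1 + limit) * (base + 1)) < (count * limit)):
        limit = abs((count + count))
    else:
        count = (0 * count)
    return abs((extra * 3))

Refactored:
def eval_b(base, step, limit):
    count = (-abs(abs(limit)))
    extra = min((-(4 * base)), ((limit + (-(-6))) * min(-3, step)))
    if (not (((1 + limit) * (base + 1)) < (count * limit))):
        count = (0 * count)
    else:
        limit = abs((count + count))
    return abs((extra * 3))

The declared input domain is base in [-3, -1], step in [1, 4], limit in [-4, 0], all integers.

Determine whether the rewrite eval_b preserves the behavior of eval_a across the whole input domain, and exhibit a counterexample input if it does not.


The rewrite breaks on base=-3, step=1, limit=-4, where the results are 6 and 18.
eval_a: count becomes -4; next extra becomes 2; next (((1 + limit) * (base + 1)) < (count * limit)) evaluates to true; next limit becomes 8; next final value 6
eval_b: count becomes -4; next extra becomes -6; next (not (((1 + limit) * (base + 1)) < (count * limit))) evaluates to false; next limit becomes 8; next final value 18
verdict: not equivalent; witness: base=-3, step=1, limit=-4


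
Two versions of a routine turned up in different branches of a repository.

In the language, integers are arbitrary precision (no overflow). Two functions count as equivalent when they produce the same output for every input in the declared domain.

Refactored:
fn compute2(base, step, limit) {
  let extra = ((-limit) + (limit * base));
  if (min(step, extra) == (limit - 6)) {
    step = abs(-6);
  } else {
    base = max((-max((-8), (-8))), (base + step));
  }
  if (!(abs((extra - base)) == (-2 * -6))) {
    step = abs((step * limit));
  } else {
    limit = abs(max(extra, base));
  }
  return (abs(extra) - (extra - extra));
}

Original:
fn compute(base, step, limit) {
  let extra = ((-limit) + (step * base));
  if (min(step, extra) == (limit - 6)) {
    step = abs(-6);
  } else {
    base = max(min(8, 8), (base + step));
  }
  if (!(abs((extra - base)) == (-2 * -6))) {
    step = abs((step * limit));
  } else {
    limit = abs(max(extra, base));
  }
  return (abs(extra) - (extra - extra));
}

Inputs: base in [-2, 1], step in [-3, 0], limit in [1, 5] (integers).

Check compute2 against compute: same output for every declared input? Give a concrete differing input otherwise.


The rewrite breaks on base=-2, step=-3, limit=1, where the results are 5 and 3.
compute: extra becomes 5; next (min(step, extra) == (limit - 6)) evaluates to false; next base becomes 8; next (!(abs((extra - base)) == (-2 * -6))) evaluates to true; next step becomes 3; next final value 5
compute2: extra becomes -3; next (min(step, extra) == (limit - 6)) evaluates to false; next base becomes 8; next (!(abs((extra - base)) == (-2 * -6))) evaluates to true; next step becomes 3; next final value 3
verdict: not equivalent; witness: base=-2, step=-3, limit=1


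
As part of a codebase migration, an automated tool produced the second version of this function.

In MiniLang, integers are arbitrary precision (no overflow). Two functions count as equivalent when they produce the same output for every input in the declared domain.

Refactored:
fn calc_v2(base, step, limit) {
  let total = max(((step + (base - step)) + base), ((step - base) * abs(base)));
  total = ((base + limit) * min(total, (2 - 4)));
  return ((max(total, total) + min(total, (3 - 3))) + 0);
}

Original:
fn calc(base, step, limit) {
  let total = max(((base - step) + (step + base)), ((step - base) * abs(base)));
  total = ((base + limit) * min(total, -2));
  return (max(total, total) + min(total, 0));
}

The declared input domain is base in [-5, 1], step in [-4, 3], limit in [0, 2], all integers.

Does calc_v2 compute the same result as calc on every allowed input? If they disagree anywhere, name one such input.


Behavior is preserved: although arithmetic usage differs, and constant usage differs, the outputs never diverge.
As a probe, take base=-5, step=-4, limit=0: calc runs total becomes 5; next total becomes 10; next final value 10; calc_v2 runs total becomes 5; next total becomes 10; next final value 10; both end at 10.
An exhaustive pass over the 168 declared inputs shows identical outputs.
verdict: equivalent


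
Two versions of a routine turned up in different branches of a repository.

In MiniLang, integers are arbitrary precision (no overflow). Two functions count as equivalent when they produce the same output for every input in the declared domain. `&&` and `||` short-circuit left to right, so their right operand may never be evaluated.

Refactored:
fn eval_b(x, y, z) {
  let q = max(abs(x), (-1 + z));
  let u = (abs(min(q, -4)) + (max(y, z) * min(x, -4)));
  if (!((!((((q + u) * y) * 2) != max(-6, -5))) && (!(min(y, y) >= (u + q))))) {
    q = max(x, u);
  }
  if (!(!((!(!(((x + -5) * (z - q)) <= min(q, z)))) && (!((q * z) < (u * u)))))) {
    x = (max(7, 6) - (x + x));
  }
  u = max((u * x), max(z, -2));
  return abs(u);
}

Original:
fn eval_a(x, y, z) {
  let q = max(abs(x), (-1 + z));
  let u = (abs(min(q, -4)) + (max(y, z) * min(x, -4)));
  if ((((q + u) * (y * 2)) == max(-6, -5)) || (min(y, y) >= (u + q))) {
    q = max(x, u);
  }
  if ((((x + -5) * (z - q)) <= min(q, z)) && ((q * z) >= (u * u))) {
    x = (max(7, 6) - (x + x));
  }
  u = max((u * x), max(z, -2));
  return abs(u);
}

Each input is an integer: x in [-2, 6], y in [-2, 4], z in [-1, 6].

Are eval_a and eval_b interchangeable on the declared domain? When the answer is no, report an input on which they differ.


One difference looks behavioral, but it never changes the outcome for any declared input.
One worked example (x=0, y=-2, z=4) — eval_a: q=3, then u=-12, then ((((q + u) * (y * 2)) == max(-6, -5)) || (min(y, y) >= (u + q))) is true, then q=0, then ((((x + -5) * (z - q)) <= min(q, z)) && ((q * z) >= (u * u))) is false, then u=4, then returns 4; eval_b: q=3, then u=-12, then (!((!((((q + u) * y) * 2) != max(-6, -5))) && (!(min(y, y) >= (u + q))))) is true, then q=0, then (!(!((!(!(((x + -5) * (z - q)) <= min(q, z)))) && (!((q * z) < (u * u)))))) is false, then u=4, then returns 4; agreement on 4.
Sweeping the whole domain (504 inputs) finds no disagreement.
verdict: equivalent


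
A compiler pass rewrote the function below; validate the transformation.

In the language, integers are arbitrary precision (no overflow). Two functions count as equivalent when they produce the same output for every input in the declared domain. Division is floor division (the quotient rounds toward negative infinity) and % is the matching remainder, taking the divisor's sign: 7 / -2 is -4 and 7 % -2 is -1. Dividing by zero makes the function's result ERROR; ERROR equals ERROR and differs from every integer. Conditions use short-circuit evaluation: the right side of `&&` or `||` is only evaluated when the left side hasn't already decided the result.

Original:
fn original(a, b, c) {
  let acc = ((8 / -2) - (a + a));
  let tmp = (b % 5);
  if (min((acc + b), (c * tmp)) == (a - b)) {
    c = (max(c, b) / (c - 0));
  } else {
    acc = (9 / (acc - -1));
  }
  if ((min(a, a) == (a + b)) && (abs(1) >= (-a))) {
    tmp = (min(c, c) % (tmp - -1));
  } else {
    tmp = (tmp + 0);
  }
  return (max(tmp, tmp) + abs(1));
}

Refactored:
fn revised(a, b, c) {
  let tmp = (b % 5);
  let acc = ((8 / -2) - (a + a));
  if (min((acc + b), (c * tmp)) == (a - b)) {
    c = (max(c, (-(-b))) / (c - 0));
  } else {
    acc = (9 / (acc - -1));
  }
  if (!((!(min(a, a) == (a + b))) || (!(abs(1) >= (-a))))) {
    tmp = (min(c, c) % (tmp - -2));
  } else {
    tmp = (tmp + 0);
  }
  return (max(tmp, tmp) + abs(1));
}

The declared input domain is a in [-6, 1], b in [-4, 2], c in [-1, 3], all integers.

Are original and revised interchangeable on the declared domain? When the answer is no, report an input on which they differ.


Not equivalent: a=-1, b=0, c=-1 separates them (1 vs 2).
original: acc=-2, then tmp=0, then (min((acc + b), (c * tmp)) == (a - b)) is false, then acc=-9, then ((min(a, a) == (a + b)) && (abs(1) >= (-a))) is true, then tmp=0, then returns 1
revised: tmp=0, then acc=-2, then (min((acc + b), (c * tmp)) == (a - b)) is false, then acc=-9, then (!((!(min(a, a) == (a + b))) || (!(abs(1) >= (-a))))) is true, then tmp=1, then returns 2
verdict: not equivalent; witness: a=-1, b=0, c=-1


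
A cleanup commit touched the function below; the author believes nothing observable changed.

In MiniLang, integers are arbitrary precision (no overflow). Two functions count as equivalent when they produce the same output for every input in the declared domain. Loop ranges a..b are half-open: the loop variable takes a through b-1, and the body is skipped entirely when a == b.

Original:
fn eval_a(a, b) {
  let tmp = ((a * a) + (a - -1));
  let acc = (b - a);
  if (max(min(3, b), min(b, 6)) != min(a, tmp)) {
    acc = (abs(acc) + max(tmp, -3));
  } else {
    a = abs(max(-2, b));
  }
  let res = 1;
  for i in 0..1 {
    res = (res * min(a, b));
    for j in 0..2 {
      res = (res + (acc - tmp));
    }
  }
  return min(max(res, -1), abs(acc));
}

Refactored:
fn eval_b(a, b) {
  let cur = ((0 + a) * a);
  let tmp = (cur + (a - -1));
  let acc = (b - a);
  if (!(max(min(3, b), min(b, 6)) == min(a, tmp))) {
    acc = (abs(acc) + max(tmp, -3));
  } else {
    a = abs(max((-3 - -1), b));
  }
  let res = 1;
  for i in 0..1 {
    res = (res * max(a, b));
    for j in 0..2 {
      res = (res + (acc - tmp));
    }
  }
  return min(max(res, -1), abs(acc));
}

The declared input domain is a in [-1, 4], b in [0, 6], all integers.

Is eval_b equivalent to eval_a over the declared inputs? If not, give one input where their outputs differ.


The rewrite breaks on a=-1, b=0, where the results are 1 and 2.
eval_a: tmp = 1; acc = 1; (max(min(3, b), min(b, 6)) != min(a, tmp)) -> true; acc = 2; res = 1; [i=0]; res = -1; [j=0]; res = 0; [j=1]; res = 1; return 1
eval_b: cur = 1; tmp = 1; acc = 1; (!(max(min(3, b), min(b, 6)) == min(a, tmp))) -> true; acc = 2; res = 1; [i=0]; res = 0; [j=0]; res = 1; [j=1]; res = 2; return 2
verdict: not equivalent; witness: a=-1, b=0


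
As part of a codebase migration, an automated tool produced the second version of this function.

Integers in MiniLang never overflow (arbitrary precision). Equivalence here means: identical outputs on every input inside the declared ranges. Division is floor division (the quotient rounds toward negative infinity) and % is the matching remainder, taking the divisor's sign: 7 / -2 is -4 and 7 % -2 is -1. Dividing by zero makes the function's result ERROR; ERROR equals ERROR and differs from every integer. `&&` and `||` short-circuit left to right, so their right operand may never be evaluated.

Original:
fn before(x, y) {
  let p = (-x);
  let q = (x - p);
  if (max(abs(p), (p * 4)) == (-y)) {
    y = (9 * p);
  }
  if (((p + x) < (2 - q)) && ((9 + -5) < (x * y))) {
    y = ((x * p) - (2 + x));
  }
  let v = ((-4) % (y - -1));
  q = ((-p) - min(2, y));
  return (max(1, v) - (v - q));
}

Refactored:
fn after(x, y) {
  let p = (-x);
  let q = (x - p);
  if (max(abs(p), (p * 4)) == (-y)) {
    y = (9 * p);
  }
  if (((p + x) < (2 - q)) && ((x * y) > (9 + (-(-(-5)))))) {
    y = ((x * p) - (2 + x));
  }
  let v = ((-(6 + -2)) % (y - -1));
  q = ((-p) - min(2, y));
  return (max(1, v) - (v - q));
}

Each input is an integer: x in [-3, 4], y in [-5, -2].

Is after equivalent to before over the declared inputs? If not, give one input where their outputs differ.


This is a faithful refactor — constant usage differs; arithmetic usage differs; comparison usage differs, but the computed results match everywhere.
As a probe, take x=-3, y=-2: before runs p=3, then q=-6, then (max(abs(p), (p * 4)) == (-y)) is false, then (((p + x) < (2 - q)) && ((9 + -5) < (x * y))) is true, then y=-8, then v=-4, then q=5, then returns 10; after runs p=3, then q=-6, then (max(abs(p), (p * 4)) == (-y)) is false, then (((p + x) < (2 - q)) && ((x * y) > (9 + (-(-(-5)))))) is true, then y=-8, then v=-4, then q=5, then returns 10; both end at 10.
Checked all 32 inputs in the declared domain: the outputs agree on every one.
verdict: equivalent


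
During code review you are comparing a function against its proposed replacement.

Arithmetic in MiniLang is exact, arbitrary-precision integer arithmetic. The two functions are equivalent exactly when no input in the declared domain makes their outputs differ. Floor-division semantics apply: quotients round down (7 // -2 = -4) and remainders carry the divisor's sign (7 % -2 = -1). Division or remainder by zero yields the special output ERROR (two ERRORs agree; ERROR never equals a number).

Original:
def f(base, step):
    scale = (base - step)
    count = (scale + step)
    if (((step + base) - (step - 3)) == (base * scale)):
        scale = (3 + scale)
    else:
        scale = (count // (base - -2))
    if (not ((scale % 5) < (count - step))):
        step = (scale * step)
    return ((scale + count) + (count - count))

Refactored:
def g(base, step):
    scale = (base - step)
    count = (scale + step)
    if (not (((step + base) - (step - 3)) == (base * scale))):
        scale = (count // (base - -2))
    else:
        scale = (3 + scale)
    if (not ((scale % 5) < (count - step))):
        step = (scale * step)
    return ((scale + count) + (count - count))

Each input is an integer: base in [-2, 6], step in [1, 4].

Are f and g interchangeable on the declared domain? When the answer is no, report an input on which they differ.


Comparing the listings, the differences include: boolean connective usage differs.
Tracing base=6, step=2: f: scale := 4 | count := 6 | (((step + base) - (step - 3)) == (base * scale)): false | scale := 0 | (not ((scale % 5) < (count - step))): false | result 6 | g: scale := 4 | count := 6 | (not (((step + base) - (step - 3)) == (base * scale))): true | scale := 0 | (not ((scale % 5) < (count - step))): false | result 6 — matching result 6.
An exhaustive pass over the 36 declared inputs shows identical outputs.
verdict: equivalent


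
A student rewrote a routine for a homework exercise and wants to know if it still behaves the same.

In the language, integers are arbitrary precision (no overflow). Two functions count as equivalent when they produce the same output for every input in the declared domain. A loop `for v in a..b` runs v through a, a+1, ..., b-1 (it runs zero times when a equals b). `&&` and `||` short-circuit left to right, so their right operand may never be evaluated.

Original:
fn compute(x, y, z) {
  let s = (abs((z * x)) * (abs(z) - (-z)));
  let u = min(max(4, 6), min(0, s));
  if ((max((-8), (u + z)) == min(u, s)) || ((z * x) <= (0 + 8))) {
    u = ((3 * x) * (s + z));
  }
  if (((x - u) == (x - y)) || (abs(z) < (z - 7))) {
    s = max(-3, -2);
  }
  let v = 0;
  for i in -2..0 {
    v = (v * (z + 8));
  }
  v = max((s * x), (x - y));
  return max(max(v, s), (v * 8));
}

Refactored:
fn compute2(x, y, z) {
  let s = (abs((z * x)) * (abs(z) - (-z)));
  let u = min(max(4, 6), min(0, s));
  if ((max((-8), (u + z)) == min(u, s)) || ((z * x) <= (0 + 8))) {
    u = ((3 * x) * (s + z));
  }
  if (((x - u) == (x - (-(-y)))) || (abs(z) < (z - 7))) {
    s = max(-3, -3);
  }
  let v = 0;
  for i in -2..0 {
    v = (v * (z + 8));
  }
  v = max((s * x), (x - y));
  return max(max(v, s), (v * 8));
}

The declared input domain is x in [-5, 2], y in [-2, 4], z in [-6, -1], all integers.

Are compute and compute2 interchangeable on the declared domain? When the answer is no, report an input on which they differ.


Run the pair on x=-5, y=0, z=-6.
compute: s=0, then u=0, then ((max((-8), (u + z)) == min(u, s)) || ((z * x) <= (0 + 8))) is false, then (((x - u) == (x - y)) || (abs(z) < (z - 7))) is true, then s=-2, then v=0, then (i=-2), then v=0, then (i=-1), then v=0, then v=10, then returns 80
compute2: s=0, then u=0, then ((max((-8), (u + z)) == min(u, s)) || ((z * x) <= (0 + 8))) is false, then (((x - u) == (x - (-(-y)))) || (abs(z) < (z - 7))) is true, then s=-3, then v=0, then (i=-2), then v=0, then (i=-1), then v=0, then v=15, then returns 120
80 vs 120 — the two versions disagree here.
verdict: not equivalent; witness: x=-5, y=0, z=-6


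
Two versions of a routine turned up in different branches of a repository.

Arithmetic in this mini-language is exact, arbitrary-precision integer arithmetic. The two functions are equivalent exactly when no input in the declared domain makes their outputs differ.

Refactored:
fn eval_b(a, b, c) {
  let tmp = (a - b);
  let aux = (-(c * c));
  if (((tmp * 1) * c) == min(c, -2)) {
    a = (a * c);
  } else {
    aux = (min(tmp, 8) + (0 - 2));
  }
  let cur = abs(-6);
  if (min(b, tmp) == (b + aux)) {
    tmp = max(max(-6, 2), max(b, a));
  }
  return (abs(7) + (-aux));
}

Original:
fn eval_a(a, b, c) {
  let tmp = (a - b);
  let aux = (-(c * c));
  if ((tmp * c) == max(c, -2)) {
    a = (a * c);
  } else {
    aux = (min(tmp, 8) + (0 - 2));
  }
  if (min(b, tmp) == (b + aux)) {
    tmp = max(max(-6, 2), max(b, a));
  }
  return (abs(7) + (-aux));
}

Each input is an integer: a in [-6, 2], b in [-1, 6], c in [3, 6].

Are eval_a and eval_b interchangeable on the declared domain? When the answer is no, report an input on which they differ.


Evaluate both at a=0, b=-1, c=3.
eval_a: tmp = 1; aux = -9; ((tmp * c) == max(c, -2)) -> true; a = 0; (min(b, tmp) == (b + aux)) -> false; return 16
eval_b: tmp = 1; aux = -9; (((tmp * 1) * c) == min(c, -2)) -> false; aux = -1; cur = 6; (min(b, tmp) == (b + aux)) -> false; return 8
16 vs 8 — the two versions disagree here.
verdict: not equivalent; witness: a=0, b=-1, c=3


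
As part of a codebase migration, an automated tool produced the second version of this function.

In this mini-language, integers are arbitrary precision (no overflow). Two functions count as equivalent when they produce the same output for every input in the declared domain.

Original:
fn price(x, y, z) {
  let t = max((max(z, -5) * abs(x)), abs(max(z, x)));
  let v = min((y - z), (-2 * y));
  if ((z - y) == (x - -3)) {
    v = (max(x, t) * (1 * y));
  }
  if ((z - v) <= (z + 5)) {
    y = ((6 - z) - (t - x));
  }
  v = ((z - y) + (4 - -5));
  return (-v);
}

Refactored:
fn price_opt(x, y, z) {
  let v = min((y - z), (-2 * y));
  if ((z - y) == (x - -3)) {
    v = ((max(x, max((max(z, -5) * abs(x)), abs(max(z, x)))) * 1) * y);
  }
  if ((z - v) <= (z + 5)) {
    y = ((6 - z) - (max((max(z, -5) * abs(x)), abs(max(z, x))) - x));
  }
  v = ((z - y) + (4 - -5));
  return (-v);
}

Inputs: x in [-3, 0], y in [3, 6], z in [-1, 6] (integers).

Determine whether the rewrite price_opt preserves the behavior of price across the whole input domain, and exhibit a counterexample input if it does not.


This is a faithful refactor — min/max/abs usage differs; also local variable names differ; also arithmetic usage differs; also constant usage differs; also statement counts differ, but the computed results match everywhere.
Spot check at x=-2, y=6, z=4 — price: t := 8 | v := -12 | ((z - y) == (x - -3)): false | ((z - v) <= (z + 5)): false | v := 7 | result -7. price_opt: v := -12 | ((z - y) == (x - -3)): false | ((z - v) <= (z + 5)): false | v := 7 | result -7. Both give -7.
Across all 128 domain points the two functions coincide.
verdict: equivalent


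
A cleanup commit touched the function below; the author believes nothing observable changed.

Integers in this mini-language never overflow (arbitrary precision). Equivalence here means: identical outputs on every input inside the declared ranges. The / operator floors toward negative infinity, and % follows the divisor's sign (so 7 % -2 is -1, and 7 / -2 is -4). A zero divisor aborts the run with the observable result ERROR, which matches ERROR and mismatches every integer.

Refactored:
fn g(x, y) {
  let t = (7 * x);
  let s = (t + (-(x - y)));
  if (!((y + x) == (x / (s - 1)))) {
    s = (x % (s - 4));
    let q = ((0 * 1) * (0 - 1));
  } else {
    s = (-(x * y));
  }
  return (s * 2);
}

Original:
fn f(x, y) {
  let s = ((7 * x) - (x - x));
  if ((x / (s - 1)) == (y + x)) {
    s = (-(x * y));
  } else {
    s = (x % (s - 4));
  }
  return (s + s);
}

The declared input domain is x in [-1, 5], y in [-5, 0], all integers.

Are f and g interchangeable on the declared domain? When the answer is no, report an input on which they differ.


Try x=1, y=-5.
f: s=7, then ((x / (s - 1)) == (y + x)) is false, then s=1, then returns 2
g: t=7, then s=1, then a zero divisor aborts: ERROR
2 against ERROR: the behavior changed.
verdict: not equivalent; witness: x=1, y=-5


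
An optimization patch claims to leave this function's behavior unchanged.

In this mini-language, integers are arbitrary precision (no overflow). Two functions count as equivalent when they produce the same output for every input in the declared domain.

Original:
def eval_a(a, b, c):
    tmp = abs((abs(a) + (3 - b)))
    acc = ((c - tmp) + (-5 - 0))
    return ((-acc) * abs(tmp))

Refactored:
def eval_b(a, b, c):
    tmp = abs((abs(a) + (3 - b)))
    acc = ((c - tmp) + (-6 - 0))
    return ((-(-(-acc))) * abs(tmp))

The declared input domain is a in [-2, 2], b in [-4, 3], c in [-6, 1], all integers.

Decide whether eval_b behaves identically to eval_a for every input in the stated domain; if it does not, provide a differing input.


a=-2, b=-4, c=-6 yields 180 from eval_a but 189 from eval_b.
verdict: not equivalent; witness: a=-2, b=-4, c=-6


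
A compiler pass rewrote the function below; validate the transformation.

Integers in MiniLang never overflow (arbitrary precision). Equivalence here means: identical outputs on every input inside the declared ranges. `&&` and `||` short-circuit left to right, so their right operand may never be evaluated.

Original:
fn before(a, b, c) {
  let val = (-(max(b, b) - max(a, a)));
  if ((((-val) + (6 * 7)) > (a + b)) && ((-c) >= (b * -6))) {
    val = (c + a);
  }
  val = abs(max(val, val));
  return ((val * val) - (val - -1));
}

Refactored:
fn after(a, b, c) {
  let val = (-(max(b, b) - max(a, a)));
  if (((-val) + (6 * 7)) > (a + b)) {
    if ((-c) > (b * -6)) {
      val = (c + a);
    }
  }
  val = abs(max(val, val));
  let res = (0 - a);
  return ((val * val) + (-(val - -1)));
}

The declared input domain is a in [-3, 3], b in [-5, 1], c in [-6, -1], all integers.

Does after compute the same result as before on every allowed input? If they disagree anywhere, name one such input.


Take a=-3, b=-1, c=-6.
before: val = -2; ((((-val) + (6 * 7)) > (a + b)) && ((-c) >= (b * -6))) -> true; val = -9; val = 9; return 71
after: val = -2; (((-val) + (6 * 7)) > (a + b)) -> true; ((-c) > (b * -6)) -> false; val = 2; res = 3; return 1
71 and 1 differ, so these are not the same function on this domain.
verdict: not equivalent; witness: a=-3, b=-1, c=-6


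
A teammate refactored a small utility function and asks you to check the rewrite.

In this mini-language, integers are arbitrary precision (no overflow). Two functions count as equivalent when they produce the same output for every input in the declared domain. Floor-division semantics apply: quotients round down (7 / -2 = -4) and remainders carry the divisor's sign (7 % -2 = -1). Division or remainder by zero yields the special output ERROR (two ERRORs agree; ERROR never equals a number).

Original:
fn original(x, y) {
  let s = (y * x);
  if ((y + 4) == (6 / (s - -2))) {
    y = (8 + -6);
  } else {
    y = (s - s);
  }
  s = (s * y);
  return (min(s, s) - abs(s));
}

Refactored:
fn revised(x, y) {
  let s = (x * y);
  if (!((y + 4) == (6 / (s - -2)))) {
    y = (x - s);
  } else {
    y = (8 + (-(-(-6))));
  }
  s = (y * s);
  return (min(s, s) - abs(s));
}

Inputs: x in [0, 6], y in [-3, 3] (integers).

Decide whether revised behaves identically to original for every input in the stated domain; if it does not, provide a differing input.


Try x=1, y=-3.
original: s=-3, then ((y + 4) == (6 / (s - -2))) is false, then y=0, then s=0, then returns 0
revised: s=-3, then (!((y + 4) == (6 / (s - -2)))) is true, then y=4, then s=-12, then returns -24
0 against -24: the behavior changed.
verdict: not equivalent; witness: x=1, y=-3


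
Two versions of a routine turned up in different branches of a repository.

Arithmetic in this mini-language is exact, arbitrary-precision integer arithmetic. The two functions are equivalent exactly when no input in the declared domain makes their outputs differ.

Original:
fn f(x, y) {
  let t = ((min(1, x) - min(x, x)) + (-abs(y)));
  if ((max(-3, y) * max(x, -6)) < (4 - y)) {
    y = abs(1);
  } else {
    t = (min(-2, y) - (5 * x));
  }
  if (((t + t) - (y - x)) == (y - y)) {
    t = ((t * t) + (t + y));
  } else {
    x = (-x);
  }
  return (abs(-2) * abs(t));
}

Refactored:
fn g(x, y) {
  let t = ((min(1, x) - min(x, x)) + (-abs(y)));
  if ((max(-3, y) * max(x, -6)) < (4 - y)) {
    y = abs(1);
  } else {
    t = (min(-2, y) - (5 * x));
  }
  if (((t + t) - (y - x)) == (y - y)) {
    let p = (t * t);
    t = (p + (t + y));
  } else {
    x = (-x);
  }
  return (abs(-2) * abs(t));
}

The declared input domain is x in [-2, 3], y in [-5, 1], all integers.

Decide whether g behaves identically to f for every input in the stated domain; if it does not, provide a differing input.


The two are interchangeable: statement counts differ, and local variable names differ, and every declared input agrees.
Tracing x=3, y=-3: f: t=-5, then ((max(-3, y) * max(x, -6)) < (4 - y)) is true, then y=1, then (((t + t) - (y - x)) == (y - y)) is false, then x=-3, then returns 10 | g: t=-5, then ((max(-3, y) * max(x, -6)) < (4 - y)) is true, then y=1, then (((t + t) - (y - x)) == (y - y)) is false, then x=-3, then returns 10 — matching result 10.
Every one of the 42 inputs gives matching results.
verdict: equivalent


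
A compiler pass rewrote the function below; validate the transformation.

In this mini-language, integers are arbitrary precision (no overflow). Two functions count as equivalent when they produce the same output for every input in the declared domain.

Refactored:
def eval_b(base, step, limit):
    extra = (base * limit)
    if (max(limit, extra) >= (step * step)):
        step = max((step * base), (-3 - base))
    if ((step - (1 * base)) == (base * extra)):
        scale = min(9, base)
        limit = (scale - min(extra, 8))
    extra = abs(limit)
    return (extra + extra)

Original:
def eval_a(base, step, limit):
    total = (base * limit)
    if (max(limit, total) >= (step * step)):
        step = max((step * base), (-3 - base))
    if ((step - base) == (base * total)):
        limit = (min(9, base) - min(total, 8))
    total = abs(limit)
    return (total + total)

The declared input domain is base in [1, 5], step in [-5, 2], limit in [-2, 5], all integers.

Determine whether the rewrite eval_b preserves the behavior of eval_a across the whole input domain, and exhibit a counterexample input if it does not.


Equivalent — the differences include constant usage differs; also local variable names differ; also arithmetic usage differs; also statement counts differ, yet no declared input distinguishes the two.
One worked example (base=1, step=-2, limit=-1) — eval_a: total=-1, then (max(limit, total) >= (step * step)) is false, then ((step - base) == (base * total)) is false, then total=1, then returns 2; eval_b: extra=-1, then (max(limit, extra) >= (step * step)) is false, then ((step - (1 * base)) == (base * extra)) is false, then extra=1, then returns 2; agreement on 2.
Across all 320 domain points the two functions coincide.
verdict: equivalent


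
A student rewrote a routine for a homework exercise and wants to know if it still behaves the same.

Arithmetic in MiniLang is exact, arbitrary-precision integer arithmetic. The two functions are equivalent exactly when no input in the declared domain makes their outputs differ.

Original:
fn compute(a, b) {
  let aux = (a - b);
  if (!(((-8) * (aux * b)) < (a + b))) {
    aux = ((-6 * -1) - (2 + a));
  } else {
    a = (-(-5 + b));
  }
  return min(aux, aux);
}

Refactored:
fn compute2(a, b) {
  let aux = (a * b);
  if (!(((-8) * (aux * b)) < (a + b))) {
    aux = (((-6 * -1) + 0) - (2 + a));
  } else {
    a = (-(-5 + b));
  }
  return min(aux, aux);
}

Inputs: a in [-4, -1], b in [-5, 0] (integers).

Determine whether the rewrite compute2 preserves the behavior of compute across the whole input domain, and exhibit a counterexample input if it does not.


On input a=-4, b=-3, compute returns -1 while compute2 returns 8.
verdict: not equivalent; witness: a=-4, b=-3


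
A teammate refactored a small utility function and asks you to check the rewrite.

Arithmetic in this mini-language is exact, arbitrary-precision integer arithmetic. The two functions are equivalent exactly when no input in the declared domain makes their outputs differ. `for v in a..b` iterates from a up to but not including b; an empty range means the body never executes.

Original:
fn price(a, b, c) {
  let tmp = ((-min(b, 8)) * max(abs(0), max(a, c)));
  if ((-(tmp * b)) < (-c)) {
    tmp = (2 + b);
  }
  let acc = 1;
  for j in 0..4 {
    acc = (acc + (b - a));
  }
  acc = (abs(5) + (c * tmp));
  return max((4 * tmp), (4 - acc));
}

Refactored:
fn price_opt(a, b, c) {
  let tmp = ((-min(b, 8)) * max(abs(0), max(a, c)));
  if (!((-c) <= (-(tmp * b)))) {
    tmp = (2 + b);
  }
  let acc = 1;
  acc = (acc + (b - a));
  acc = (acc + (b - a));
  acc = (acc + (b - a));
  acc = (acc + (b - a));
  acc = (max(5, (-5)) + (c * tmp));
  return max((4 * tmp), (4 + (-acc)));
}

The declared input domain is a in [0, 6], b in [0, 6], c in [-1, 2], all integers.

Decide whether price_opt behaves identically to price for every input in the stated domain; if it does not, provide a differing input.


Comparing the listings, the differences include: constant usage differs, plus loop structure differs, plus local variable names differ, plus statement counts differ, plus boolean connective usage differs, plus arithmetic usage differs, plus comparison usage differs, plus min/max/abs usage differs.
One worked example (a=2, b=0, c=-1) — price: tmp = 0; ((-(tmp * b)) < (-c)) -> true; tmp = 2; acc = 1; [j=0]; acc = -1; [j=1]; acc = -3; [j=2]; acc = -5; [j=3]; acc = -7; acc = 3; return 8; price_opt: tmp = 0; (!((-c) <= (-(tmp * b)))) -> true; tmp = 2; acc = 1; acc = -1; acc = -3; acc = -5; acc = -7; acc = 3; return 8; agreement on 8.
An exhaustive pass over the 196 declared inputs shows identical outputs.
verdict: equivalent


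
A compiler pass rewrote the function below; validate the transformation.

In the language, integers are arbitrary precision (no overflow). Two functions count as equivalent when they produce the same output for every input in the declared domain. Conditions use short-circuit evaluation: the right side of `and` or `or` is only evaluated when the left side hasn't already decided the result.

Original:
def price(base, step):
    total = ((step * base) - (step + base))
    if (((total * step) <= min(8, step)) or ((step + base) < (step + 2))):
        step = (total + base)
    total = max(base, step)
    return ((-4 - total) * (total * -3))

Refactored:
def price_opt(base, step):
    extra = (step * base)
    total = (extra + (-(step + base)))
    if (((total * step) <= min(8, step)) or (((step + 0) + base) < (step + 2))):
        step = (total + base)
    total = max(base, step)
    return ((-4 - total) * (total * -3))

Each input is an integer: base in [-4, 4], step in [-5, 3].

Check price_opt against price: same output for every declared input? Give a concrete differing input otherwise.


Changes here: arithmetic usage differs, statement counts differ, local variable names differ, constant usage differs; the full 81-point sweep finds no disagreement.
verdict: equivalent


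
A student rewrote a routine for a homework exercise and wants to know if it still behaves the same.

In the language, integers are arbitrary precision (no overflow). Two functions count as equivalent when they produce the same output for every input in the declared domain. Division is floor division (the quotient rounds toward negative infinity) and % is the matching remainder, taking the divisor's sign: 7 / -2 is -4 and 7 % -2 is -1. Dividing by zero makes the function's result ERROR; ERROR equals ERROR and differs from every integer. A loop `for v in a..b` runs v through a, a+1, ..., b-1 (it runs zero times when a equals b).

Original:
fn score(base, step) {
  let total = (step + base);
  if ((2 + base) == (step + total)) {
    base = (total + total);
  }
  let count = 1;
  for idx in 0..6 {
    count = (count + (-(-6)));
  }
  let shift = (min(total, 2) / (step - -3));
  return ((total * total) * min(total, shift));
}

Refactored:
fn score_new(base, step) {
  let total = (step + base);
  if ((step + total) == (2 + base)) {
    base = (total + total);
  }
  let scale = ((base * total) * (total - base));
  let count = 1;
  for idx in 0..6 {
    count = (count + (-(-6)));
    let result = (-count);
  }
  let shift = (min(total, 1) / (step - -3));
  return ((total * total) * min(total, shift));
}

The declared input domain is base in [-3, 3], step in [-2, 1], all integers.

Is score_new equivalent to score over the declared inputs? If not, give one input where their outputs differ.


Input base=3, step=-1: 4 from score versus 0 from score_new.
verdict: not equivalent; witness: base=3, step=-1


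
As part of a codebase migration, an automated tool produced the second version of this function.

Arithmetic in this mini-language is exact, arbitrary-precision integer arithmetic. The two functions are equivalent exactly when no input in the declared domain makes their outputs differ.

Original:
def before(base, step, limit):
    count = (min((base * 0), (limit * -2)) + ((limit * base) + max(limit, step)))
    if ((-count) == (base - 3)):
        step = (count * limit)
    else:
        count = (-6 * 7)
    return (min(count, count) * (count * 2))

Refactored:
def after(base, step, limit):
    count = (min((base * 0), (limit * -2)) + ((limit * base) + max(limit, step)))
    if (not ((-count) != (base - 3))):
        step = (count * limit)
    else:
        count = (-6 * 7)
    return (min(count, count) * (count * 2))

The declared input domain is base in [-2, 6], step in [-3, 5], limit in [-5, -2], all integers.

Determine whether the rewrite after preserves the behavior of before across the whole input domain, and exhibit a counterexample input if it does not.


This is a faithful refactor — comparison usage differs; also boolean connective usage differs, but the computed results match everywhere.
Spot check at base=0, step=0, limit=-2 — before: count becomes 0; next ((-count) == (base - 3)) evaluates to false; next count becomes -42; next final value 3528. after: count becomes 0; next (not ((-count) != (base - 3))) evaluates to false; next count becomes -42; next final value 3528. Both give 3528.
Sweeping the whole domain (324 inputs) finds no disagreement.
verdict: equivalent


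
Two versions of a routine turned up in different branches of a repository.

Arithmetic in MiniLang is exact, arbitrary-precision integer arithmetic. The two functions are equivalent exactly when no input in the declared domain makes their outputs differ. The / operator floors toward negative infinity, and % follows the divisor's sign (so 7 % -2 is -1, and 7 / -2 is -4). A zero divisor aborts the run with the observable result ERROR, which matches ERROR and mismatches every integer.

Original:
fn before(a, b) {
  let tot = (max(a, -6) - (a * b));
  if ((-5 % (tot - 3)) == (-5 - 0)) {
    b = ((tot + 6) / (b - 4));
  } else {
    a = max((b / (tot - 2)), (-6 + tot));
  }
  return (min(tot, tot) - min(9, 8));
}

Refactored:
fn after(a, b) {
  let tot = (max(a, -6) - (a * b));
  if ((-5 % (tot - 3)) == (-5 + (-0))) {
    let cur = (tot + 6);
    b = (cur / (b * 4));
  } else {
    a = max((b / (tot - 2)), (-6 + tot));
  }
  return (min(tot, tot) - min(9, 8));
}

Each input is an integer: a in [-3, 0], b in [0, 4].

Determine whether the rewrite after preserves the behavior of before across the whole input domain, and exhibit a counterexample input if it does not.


The rewrite breaks on a=-3, b=0, where the results are -11 and ERROR.
before: tot := -3 | ((-5 % (tot - 3)) == (-5 - 0)): true | b := -1 | result -11
after: tot := -3 | ((-5 % (tot - 3)) == (-5 + (-0))): true | cur := 3 | divide-by-zero, output ERROR
verdict: not equivalent; witness: a=-3, b=0
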